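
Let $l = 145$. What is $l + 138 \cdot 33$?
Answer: $4699$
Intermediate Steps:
$l + 138 \cdot 33 = 145 + 138 \cdot 33 = 145 + 4554 = 4699$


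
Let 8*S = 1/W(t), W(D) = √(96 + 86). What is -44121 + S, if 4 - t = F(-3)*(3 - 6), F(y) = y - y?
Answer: -44121 + √182/1456 ≈ -44121.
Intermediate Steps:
F(y) = 0
t = 4 (t = 4 - 0*(3 - 6) = 4 - 0*(-3) = 4 - 1*0 = 4 + 0 = 4)
W(D) = √182
S = √182/1456 (S = 1/(8*(√182)) = (√182/182)/8 = √182/1456 ≈ 0.0092656)
-44121 + S = -44121 + √182/1456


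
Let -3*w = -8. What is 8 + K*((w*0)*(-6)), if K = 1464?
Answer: 8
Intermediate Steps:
w = 8/3 (w = -⅓*(-8) = 8/3 ≈ 2.6667)
8 + K*((w*0)*(-6)) = 8 + 1464*(((8/3)*0)*(-6)) = 8 + 1464*(0*(-6)) = 8 + 1464*0 = 8 + 0 = 8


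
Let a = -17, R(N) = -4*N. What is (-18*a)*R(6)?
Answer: -7344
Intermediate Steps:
(-18*a)*R(6) = (-18*(-17))*(-4*6) = 306*(-24) = -7344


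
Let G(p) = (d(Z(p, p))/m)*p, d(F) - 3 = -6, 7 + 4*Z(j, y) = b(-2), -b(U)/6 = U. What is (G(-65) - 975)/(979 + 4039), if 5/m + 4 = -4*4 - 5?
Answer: -75/193 ≈ -0.38860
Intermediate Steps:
b(U) = -6*U
Z(j, y) = 5/4 (Z(j, y) = -7/4 + (-6*(-2))/4 = -7/4 + (1/4)*12 = -7/4 + 3 = 5/4)
d(F) = -3 (d(F) = 3 - 6 = -3)
m = -1/5 (m = 5/(-4 + (-4*4 - 5)) = 5/(-4 + (-16 - 5)) = 5/(-4 - 21) = 5/(-25) = 5*(-1/25) = -1/5 ≈ -0.20000)
G(p) = 15*p (G(p) = (-3/(-1/5))*p = (-3*(-5))*p = 15*p)
(G(-65) - 975)/(979 + 4039) = (15*(-65) - 975)/(979 + 4039) = (-975 - 975)/5018 = -1950*1/5018 = -75/193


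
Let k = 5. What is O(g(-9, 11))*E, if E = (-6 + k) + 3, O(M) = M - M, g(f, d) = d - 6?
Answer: 0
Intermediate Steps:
g(f, d) = -6 + d
O(M) = 0
E = 2 (E = (-6 + 5) + 3 = -1 + 3 = 2)
O(g(-9, 11))*E = 0*2 = 0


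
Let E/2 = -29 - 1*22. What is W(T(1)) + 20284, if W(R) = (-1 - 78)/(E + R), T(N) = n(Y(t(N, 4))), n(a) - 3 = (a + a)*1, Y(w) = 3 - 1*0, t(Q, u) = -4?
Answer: 1886491/93 ≈ 20285.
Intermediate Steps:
E = -102 (E = 2*(-29 - 1*22) = 2*(-29 - 22) = 2*(-51) = -102)
Y(w) = 3 (Y(w) = 3 + 0 = 3)
n(a) = 3 + 2*a (n(a) = 3 + (a + a)*1 = 3 + (2*a)*1 = 3 + 2*a)
T(N) = 9 (T(N) = 3 + 2*3 = 3 + 6 = 9)
W(R) = -79/(-102 + R) (W(R) = (-1 - 78)/(-102 + R) = -79/(-102 + R))
W(T(1)) + 20284 = -79/(-102 + 9) + 20284 = -79/(-93) + 20284 = -79*(-1/93) + 20284 = 79/93 + 20284 = 1886491/93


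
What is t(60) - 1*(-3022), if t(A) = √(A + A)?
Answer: 3022 + 2*√30 ≈ 3033.0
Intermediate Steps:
t(A) = √2*√A (t(A) = √(2*A) = √2*√A)
t(60) - 1*(-3022) = √2*√60 - 1*(-3022) = √2*(2*√15) + 3022 = 2*√30 + 3022 = 3022 + 2*√30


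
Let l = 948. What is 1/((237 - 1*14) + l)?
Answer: 1/1171 ≈ 0.00085397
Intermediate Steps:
1/((237 - 1*14) + l) = 1/((237 - 1*14) + 948) = 1/((237 - 14) + 948) = 1/(223 + 948) = 1/1171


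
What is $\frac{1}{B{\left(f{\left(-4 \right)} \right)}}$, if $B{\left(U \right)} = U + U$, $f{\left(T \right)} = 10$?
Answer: $\frac{1}{20} \approx 0.05$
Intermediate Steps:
$B{\left(U \right)} = 2 U$
$\frac{1}{B{\left(f{\left(-4 \right)} \right)}} = \frac{1}{2 \cdot 10} = \frac{1}{20}$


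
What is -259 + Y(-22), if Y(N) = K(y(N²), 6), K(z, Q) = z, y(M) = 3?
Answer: -256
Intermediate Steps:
Y(N) = 3
-259 + Y(-22) = -259 + 3 = -256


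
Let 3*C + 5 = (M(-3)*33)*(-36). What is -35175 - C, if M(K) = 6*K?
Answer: -126904/3 ≈ -42301.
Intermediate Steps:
C = 21379/3 (C = -5/3 + (((6*(-3))*33)*(-36))/3 = -5/3 + (-18*33*(-36))/3 = -5/3 + (-594*(-36))/3 = -5/3 + (⅓)*21384 = -5/3 + 7128 = 21379/3 ≈ 7126.3)
-35175 - C = -35175 - 1*21379/3 = -35175 - 21379/3 = -126904/3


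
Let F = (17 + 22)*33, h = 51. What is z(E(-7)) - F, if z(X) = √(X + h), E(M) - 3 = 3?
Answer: -1287 + √57 ≈ -1279.4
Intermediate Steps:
E(M) = 6 (E(M) = 3 + 3 = 6)
F = 1287 (F = 39*33 = 1287)
z(X) = √(51 + X) (z(X) = √(X + 51) = √(51 + X))
z(E(-7)) - F = √(51 + 6) - 1*1287 = √57 - 1287 = -1287 + √57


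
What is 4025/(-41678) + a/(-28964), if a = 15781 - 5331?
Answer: -758400/1658189 ≈ -0.45737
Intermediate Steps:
a = 10450
4025/(-41678) + a/(-28964) = 4025/(-41678) + 10450/(-28964) = 4025*(-1/41678) + 10450*(-1/28964) = -575/5954 - 5225/14482 = -758400/1658189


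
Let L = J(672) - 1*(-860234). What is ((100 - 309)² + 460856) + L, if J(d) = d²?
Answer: 1816355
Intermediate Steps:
L = 1311818 (L = 672² - 1*(-860234) = 451584 + 860234 = 1311818)
((100 - 309)² + 460856) + L = ((100 - 309)² + 460856) + 1311818 = ((-209)² + 460856) + 1311818 = (43681 + 460856) + 1311818 = 504537 + 1311818 = 1816355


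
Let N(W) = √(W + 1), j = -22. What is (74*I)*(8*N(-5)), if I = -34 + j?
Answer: -66304*I ≈ -66304.0*I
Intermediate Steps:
N(W) = √(1 + W)
I = -56 (I = -34 - 22 = -56)
(74*I)*(8*N(-5)) = (74*(-56))*(8*√(1 - 5)) = -33152*√(-4) = -33152*2*I = -66304*I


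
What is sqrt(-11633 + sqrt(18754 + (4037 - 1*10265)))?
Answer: sqrt(-11633 + sqrt(12526)) ≈ 107.34*I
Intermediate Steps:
sqrt(-11633 + sqrt(18754 + (4037 - 1*10265))) = sqrt(-11633 + sqrt(18754 + (4037 - 10265))) = sqrt(-11633 + sqrt(18754 - 6228)) = sqrt(-11633 + sqrt(12526))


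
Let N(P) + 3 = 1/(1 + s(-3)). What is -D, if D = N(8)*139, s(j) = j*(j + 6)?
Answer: 3475/8 ≈ 434.38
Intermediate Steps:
s(j) = j*(6 + j)
N(P) = -25/8 (N(P) = -3 + 1/(1 - 3*(6 - 3)) = -3 + 1/(1 - 3*3) = -3 + 1/(1 - 9) = -3 + 1/(-8) = -3 - 1/8 = -25/8)
D = -3475/8 (D = -25/8*139 = -3475/8 ≈ -434.38)
-D = -1*(-3475/8) = 3475/8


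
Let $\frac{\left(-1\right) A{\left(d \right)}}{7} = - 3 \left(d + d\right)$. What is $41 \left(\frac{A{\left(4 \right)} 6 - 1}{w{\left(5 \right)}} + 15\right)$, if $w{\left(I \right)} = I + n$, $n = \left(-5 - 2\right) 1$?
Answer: $- \frac{40057}{2} \approx -20029.0$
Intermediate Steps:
$A{\left(d \right)} = 42 d$ ($A{\left(d \right)} = - 7 \left(- 3 \left(d + d\right)\right) = - 7 \left(- 3 \cdot 2 d\right) = - 7 \left(- 6 d\right) = 42 d$)
$n = -7$ ($n = \left(-7\right) 1 = -7$)
$w{\left(I \right)} = -7 + I$ ($w{\left(I \right)} = I - 7 = -7 + I$)
$41 \left(\frac{A{\left(4 \right)} 6 - 1}{w{\left(5 \right)}} + 15\right) = 41 \left(\frac{42 \cdot 4 \cdot 6 - 1}{-7 + 5} + 15\right) = 41 \left(\frac{168 \cdot 6 - 1}{-2} + 15\right) = 41 \left(\left(1008 - 1\right) \left(- \frac{1}{2}\right) + 15\right) = 41 \left(1007 \left(- \frac{1}{2}\right) + 15\right) = 41 \left(- \frac{1007}{2} + 15\right) = 41 \left(- \frac{977}{2}\right) = - \frac{40057}{2}$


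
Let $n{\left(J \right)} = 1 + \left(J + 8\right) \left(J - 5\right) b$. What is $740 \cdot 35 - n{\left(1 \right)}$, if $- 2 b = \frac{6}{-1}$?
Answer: $26007$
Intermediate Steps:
$b = 3$ ($b = - \frac{6 \frac{1}{-1}}{2} = - \frac{6 \left(-1\right)}{2} = \left(- \frac{1}{2}\right) \left(-6\right) = 3$)
$n{\left(J \right)} = 1 + 3 \left(-5 + J\right) \left(8 + J\right)$ ($n{\left(J \right)} = 1 + \left(J + 8\right) \left(J - 5\right) 3 = 1 + \left(8 + J\right) \left(-5 + J\right) 3 = 1 + \left(-5 + J\right) \left(8 + J\right) 3 = 1 + 3 \left(-5 + J\right) \left(8 + J\right)$)
$740 \cdot 35 - n{\left(1 \right)} = 740 \cdot 35 - \left(-119 + 3 \cdot 1^{2} + 9 \cdot 1\right) = 25900 - \left(-119 + 3 \cdot 1 + 9\right) = 25900 - \left(-119 + 3 + 9\right) = 25900 - -107 = 25900 + 107 = 26007$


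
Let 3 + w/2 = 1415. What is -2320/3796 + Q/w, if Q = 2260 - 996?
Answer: -54798/334997 ≈ -0.16358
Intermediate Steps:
w = 2824 (w = -6 + 2*1415 = -6 + 2830 = 2824)
Q = 1264
-2320/3796 + Q/w = -2320/3796 + 1264/2824 = -2320*1/3796 + 1264*(1/2824) = -580/949 + 158/353 = -54798/334997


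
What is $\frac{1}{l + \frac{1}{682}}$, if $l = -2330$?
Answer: $- \frac{682}{1589059} \approx -0.00042918$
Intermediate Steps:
$\frac{1}{l + \frac{1}{682}} = \frac{1}{-2330 + \frac{1}{682}} = \frac{1}{- \frac{1589059}{682}} = - \frac{682}{1589059}$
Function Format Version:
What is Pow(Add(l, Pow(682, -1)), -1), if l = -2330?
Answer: Rational(-682, 1589059) ≈ -0.00042918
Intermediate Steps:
Pow(Add(l, Pow(682, -1)), -1) = Pow(Add(-2330, Pow(682, -1)), -1) = Pow(Add(-2330, Rational(1, 682)), -1) = Pow(Rational(-1589059, 682), -1) = Rational(-682, 1589059)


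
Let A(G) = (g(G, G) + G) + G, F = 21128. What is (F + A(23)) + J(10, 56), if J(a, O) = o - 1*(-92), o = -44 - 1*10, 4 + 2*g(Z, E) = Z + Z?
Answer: 21233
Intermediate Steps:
g(Z, E) = -2 + Z (g(Z, E) = -2 + (Z + Z)/2 = -2 + (2*Z)/2 = -2 + Z)
o = -54 (o = -44 - 10 = -54)
A(G) = -2 + 3*G (A(G) = ((-2 + G) + G) + G = (-2 + 2*G) + G = -2 + 3*G)
J(a, O) = 38 (J(a, O) = -54 - 1*(-92) = -54 + 92 = 38)
(F + A(23)) + J(10, 56) = (21128 + (-2 + 3*23)) + 38 = (21128 + (-2 + 69)) + 38 = (21128 + 67) + 38 = 21195 + 38 = 21233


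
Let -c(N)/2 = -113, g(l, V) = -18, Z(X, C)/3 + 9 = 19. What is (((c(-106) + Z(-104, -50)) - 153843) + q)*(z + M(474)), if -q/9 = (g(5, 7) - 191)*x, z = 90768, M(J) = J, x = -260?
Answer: -58636397574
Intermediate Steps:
Z(X, C) = 30 (Z(X, C) = -27 + 3*19 = -27 + 57 = 30)
c(N) = 226 (c(N) = -2*(-113) = 226)
q = -489060 (q = -9*(-18 - 191)*(-260) = -(-1881)*(-260) = -9*54340 = -489060)
(((c(-106) + Z(-104, -50)) - 153843) + q)*(z + M(474)) = (((226 + 30) - 153843) - 489060)*(90768 + 474) = ((256 - 153843) - 489060)*91242 = (-153587 - 489060)*91242 = -642647*91242 = -58636397574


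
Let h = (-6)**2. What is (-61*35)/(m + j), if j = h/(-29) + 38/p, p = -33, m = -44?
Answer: 2043195/44398 ≈ 46.020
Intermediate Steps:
h = 36
j = -2290/957 (j = 36/(-29) + 38/(-33) = 36*(-1/29) + 38*(-1/33) = -36/29 - 38/33 = -2290/957 ≈ -2.3929)
(-61*35)/(m + j) = (-61*35)/(-44 - 2290/957) = -2135/(-44398/957) = -2135*(-957/44398) = 2043195/44398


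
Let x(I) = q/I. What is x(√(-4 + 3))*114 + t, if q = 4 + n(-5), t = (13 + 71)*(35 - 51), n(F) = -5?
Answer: -1344 + 114*I ≈ -1344.0 + 114.0*I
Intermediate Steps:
t = -1344 (t = 84*(-16) = -1344)
q = -1 (q = 4 - 5 = -1)
x(I) = -1/I
x(√(-4 + 3))*114 + t = -1/(√(-4 + 3))*114 - 1344 = -1/(√(-1))*114 - 1344 = -1/I*114 - 1344 = -(-1)*I*114 - 1344 = I*114 - 1344 = 114*I - 1344 = -1344 + 114*I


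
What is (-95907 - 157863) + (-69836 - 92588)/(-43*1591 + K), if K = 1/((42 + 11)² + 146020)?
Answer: -322977618909503/1272729797 ≈ -2.5377e+5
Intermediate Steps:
K = 1/148829 (K = 1/(53² + 146020) = 1/(2809 + 146020) = 1/148829 ≈ 6.7191e-6)
(-95907 - 157863) + (-69836 - 92588)/(-43*1591 + K) = (-95907 - 157863) + (-69836 - 92588)/(-43*1591 + 1/148829) = -253770 - 162424/(-68413 + 1/148829) = -253770 - 162424/(-10181838376/148829) = -253770 - 162424*(-148829/10181838376) = -253770 + 3021675187/1272729797 = -322977618909503/1272729797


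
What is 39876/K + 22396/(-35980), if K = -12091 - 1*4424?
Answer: -30076807/9903495 ≈ -3.0370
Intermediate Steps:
K = -16515 (K = -12091 - 4424 = -16515)
39876/K + 22396/(-35980) = 39876/(-16515) + 22396/(-35980) = 39876*(-1/16515) + 22396*(-1/35980) = -13292/5505 - 5599/8995 = -30076807/9903495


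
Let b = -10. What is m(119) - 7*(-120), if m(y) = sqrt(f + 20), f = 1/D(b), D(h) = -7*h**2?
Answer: 840 + sqrt(97993)/70 ≈ 844.47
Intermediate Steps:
f = -1/700 (f = 1/(-7*(-10)**2) = 1/(-7*100) = 1/(-700) = -1/700 ≈ -0.0014286)
m(y) = sqrt(97993)/70 (m(y) = sqrt(-1/700 + 20) = sqrt(13999/700) = sqrt(97993)/70)
m(119) - 7*(-120) = sqrt(97993)/70 - 7*(-120) = sqrt(97993)/70 + 840 = 840 + sqrt(97993)/70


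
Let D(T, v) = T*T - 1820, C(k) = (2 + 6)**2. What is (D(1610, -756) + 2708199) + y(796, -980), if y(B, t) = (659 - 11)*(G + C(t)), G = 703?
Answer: 5795495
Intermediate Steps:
C(k) = 64 (C(k) = 8**2 = 64)
D(T, v) = -1820 + T**2 (D(T, v) = T**2 - 1820 = -1820 + T**2)
y(B, t) = 497016 (y(B, t) = (659 - 11)*(703 + 64) = 648*767 = 497016)
(D(1610, -756) + 2708199) + y(796, -980) = ((-1820 + 1610**2) + 2708199) + 497016 = ((-1820 + 2592100) + 2708199) + 497016 = (2590280 + 2708199) + 497016 = 5298479 + 497016 = 5795495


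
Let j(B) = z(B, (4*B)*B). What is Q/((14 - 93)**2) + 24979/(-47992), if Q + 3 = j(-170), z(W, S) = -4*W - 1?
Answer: -123451347/299518072 ≈ -0.41217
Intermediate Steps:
z(W, S) = -1 - 4*W
j(B) = -1 - 4*B
Q = 676 (Q = -3 + (-1 - 4*(-170)) = -3 + (-1 + 680) = -3 + 679 = 676)
Q/((14 - 93)**2) + 24979/(-47992) = 676/((14 - 93)**2) + 24979/(-47992) = 676/((-79)**2) + 24979*(-1/47992) = 676/6241 - 24979/47992 = -123451347/299518072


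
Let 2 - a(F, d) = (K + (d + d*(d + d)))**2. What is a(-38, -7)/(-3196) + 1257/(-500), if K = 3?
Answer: 99907/399500 ≈ 0.25008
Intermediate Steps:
a(F, d) = 2 - (3 + d + 2*d**2)**2 (a(F, d) = 2 - (3 + (d + d*(d + d)))**2 = 2 - (3 + (d + d*(2*d)))**2 = 2 - (3 + (d + 2*d**2))**2 = 2 - (3 + d + 2*d**2)**2)
a(-38, -7)/(-3196) + 1257/(-500) = (2 - (3 - 7 + 2*(-7)**2)**2)/(-3196) + 1257/(-500) = (2 - (3 - 7 + 2*49)**2)*(-1/3196) + 1257*(-1/500) = (2 - (3 - 7 + 98)**2)*(-1/3196) - 1257/500 = (2 - 1*94**2)*(-1/3196) - 1257/500 = (2 - 1*8836)*(-1/3196) - 1257/500 = (2 - 8836)*(-1/3196) - 1257/500 = -8834*(-1/3196) - 1257/500 = 4417/1598 - 1257/500 = 99907/399500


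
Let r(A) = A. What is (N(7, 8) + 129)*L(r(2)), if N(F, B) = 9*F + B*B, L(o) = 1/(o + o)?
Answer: 64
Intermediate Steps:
L(o) = 1/(2*o)
N(F, B) = B**2 + 9*F (N(F, B) = 9*F + B**2 = B**2 + 9*F)
(N(7, 8) + 129)*L(r(2)) = ((8**2 + 9*7) + 129)*((1/2)/2) = ((64 + 63) + 129)*((1/2)*(1/2)) = (127 + 129)*(1/4) = 256*(1/4) = 64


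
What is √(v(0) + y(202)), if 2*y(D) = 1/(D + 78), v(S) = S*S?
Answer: √35/140 ≈ 0.042258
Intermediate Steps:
v(S) = S²
y(D) = 1/(2*(78 + D)) (y(D) = 1/(2*(D + 78)) = 1/(2*(78 + D)))
√(v(0) + y(202)) = √(0² + 1/(2*(78 + 202))) = √(0 + (½)/280) = √(0 + (½)*(1/280)) = √(0 + 1/560) = √(1/560) = √35/140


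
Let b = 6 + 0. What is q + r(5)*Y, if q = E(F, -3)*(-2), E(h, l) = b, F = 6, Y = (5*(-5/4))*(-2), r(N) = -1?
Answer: -49/2 ≈ -24.500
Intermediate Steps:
Y = 25/2 (Y = (5*(-5*¼))*(-2) = (5*(-5/4))*(-2) = -25/4*(-2) = 25/2 ≈ 12.500)
b = 6
E(h, l) = 6
q = -12 (q = 6*(-2) = -12)
q + r(5)*Y = -12 - 1*25/2 = -12 - 25/2 = -49/2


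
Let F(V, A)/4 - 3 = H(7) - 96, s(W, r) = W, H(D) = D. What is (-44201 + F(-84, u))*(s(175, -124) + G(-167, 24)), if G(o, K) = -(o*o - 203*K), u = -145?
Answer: 1017496890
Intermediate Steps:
G(o, K) = -o² + 203*K (G(o, K) = -(o² - 203*K) = -o² + 203*K)
F(V, A) = -344 (F(V, A) = 12 + 4*(7 - 96) = 12 + 4*(-89) = 12 - 356 = -344)
(-44201 + F(-84, u))*(s(175, -124) + G(-167, 24)) = (-44201 - 344)*(175 + (-1*(-167)² + 203*24)) = -44545*(175 + (-1*27889 + 4872)) = -44545*(175 + (-27889 + 4872)) = -44545*(175 - 23017) = -44545*(-22842) = 1017496890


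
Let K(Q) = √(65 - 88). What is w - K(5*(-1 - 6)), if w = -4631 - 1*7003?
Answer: -11634 - I*√23 ≈ -11634.0 - 4.7958*I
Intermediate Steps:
K(Q) = I*√23 (K(Q) = √(-23) = I*√23)
w = -11634 (w = -4631 - 7003 = -11634)
w - K(5*(-1 - 6)) = -11634 - I*√23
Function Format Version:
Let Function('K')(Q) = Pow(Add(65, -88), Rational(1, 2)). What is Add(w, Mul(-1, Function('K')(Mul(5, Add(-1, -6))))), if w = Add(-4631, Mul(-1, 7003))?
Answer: Add(-11634, Mul(-1, I, Pow(23, Rational(1, 2)))) ≈ Add(-11634., Mul(-4.7958, I))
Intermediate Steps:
Function('K')(Q) = Mul(I, Pow(23, Rational(1, 2))) (Function('K')(Q) = Pow(-23, Rational(1, 2)) = Mul(I, Pow(23, Rational(1, 2))))
w = -11634 (w = Add(-4631, -7003) = -11634)
Add(w, Mul(-1, Function('K')(Mul(5, Add(-1, -6))))) = Add(-11634, Mul(-1, Mul(I, Pow(23, Rational(1, 2))))) = Add(-11634, Mul(-1, I, Pow(23, Rational(1, 2))))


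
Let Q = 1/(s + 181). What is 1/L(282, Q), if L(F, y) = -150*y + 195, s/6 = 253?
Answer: 1699/331155 ≈ 0.0051305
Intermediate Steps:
s = 1518 (s = 6*253 = 1518)
Q = 1/1699 (Q = 1/(1518 + 181) = 1/1699 ≈ 0.00058858)
L(F, y) = 195 - 150*y
1/L(282, Q) = 1/(195 - 150*1/1699) = 1/(195 - 150/1699) = 1/(331155/1699) = 1699/331155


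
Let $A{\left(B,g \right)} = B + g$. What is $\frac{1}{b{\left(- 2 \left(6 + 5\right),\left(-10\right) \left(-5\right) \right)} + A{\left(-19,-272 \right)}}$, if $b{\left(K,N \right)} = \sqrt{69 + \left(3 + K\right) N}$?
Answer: $- \frac{291}{85562} - \frac{i \sqrt{881}}{85562} \approx -0.003401 - 0.0003469 i$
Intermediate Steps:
$b{\left(K,N \right)} = \sqrt{69 + N \left(3 + K\right)}$
$\frac{1}{b{\left(- 2 \left(6 + 5\right),\left(-10\right) \left(-5\right) \right)} + A{\left(-19,-272 \right)}} = \frac{1}{\sqrt{69 + 3 \left(\left(-10\right) \left(-5\right)\right) + - 2 \left(6 + 5\right) \left(\left(-10\right) \left(-5\right)\right)} - 291} = \frac{1}{\sqrt{69 + 3 \cdot 50 + \left(-2\right) 11 \cdot 50} - 291} = \frac{1}{\sqrt{69 + 150 - 1100} - 291} = \frac{1}{\sqrt{-881} - 291} = \frac{1}{i \sqrt{881} - 291} = \frac{1}{-291 + i \sqrt{881}}$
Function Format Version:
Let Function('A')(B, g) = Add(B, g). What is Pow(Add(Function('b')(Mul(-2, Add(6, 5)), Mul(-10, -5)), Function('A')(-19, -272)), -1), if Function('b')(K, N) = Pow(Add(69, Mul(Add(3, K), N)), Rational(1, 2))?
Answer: Add(Rational(-291, 85562), Mul(Rational(-1, 85562), I, Pow(881, Rational(1, 2)))) ≈ Add(-0.0034010, Mul(-0.00034690, I))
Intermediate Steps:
Function('b')(K, N) = Pow(Add(69, Mul(N, Add(3, K))), Rational(1, 2))
Pow(Add(Function('b')(Mul(-2, Add(6, 5)), Mul(-10, -5)), Function('A')(-19, -272)), -1) = Pow(Add(Pow(Add(69, Mul(3, Mul(-10, -5)), Mul(Mul(-2, Add(6, 5)), Mul(-10, -5))), Rational(1, 2)), Add(-19, -272)), -1) = Pow(Add(Pow(Add(69, Mul(3, 50), Mul(Mul(-2, 11), 50)), Rational(1, 2)), -291), -1) = Pow(Add(Pow(Add(69, 150, Mul(-22, 50)), Rational(1, 2)), -291), -1) = Pow(Add(Pow(Add(69, 150, -1100), Rational(1, 2)), -291), -1) = Pow(Add(Pow(-881, Rational(1, 2)), -291), -1) = Pow(Add(Mul(I, Pow(881, Rational(1, 2))), -291), -1) = Pow(Add(-291, Mul(I, Pow(881, Rational(1, 2)))), -1)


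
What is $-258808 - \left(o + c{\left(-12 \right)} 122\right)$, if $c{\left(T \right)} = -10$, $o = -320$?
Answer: $-257268$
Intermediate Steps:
$-258808 - \left(o + c{\left(-12 \right)} 122\right) = -258808 - \left(-320 - 1220\right) = -258808 - -1540 = -258808 + 1540 = -257268$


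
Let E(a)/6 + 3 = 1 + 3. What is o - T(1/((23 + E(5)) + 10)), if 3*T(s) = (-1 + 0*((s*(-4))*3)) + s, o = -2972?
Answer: -347686/117 ≈ -2971.7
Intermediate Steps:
E(a) = 6 (E(a) = -18 + 6*(1 + 3) = -18 + 6*4 = -18 + 24 = 6)
T(s) = -⅓ + s/3 (T(s) = ((-1 + 0*((s*(-4))*3)) + s)/3 = ((-1 + 0*(-4*s*3)) + s)/3 = ((-1 + 0*(-12*s)) + s)/3 = ((-1 + 0) + s)/3 = (-1 + s)/3 = -⅓ + s/3)
o - T(1/((23 + E(5)) + 10)) = -2972 - (-⅓ + 1/(3*((23 + 6) + 10))) = -2972 - (-⅓ + 1/(3*(29 + 10))) = -2972 - (-⅓ + (⅓)/39) = -2972 - (-⅓ + (⅓)*(1/39)) = -2972 - (-⅓ + 1/117) = -2972 - 1*(-38/117) = -2972 + 38/117 = -347686/117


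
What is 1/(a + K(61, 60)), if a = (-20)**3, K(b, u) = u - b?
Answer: -1/8001 ≈ -0.00012498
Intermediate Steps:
a = -8000
1/(a + K(61, 60)) = 1/(-8000 + (60 - 1*61)) = 1/(-8000 + (60 - 61)) = 1/(-8000 - 1) = 1/(-8001) = -1/8001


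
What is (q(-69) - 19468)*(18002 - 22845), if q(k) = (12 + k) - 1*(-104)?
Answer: 94055903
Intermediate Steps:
q(k) = 116 + k (q(k) = (12 + k) + 104 = 116 + k)
(q(-69) - 19468)*(18002 - 22845) = ((116 - 69) - 19468)*(18002 - 22845) = (47 - 19468)*(-4843) = -19421*(-4843) = 94055903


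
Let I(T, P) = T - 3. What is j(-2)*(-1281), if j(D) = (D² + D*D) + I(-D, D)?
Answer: -8967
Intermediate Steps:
I(T, P) = -3 + T
j(D) = -3 - D + 2*D² (j(D) = (D² + D*D) + (-3 - D) = (D² + D²) + (-3 - D) = 2*D² + (-3 - D) = -3 - D + 2*D²)
j(-2)*(-1281) = (-3 - 1*(-2) + 2*(-2)²)*(-1281) = (-3 + 2 + 2*4)*(-1281) = (-3 + 2 + 8)*(-1281) = 7*(-1281) = -8967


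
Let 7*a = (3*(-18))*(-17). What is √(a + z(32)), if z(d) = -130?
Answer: 2*√14/7 ≈ 1.0690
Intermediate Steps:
a = 918/7 (a = ((3*(-18))*(-17))/7 = (-54*(-17))/7 = (⅐)*918 = 918/7 ≈ 131.14)
√(a + z(32)) = √(918/7 - 130) = √(8/7) = 2*√14/7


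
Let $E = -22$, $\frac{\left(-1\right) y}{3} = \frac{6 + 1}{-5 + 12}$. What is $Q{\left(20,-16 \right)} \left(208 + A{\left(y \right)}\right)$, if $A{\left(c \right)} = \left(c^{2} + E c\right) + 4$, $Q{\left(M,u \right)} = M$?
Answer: $5740$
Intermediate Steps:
$y = -3$ ($y = - 3 \frac{6 + 1}{-5 + 12} = - 3 \cdot \frac{7}{7} = - 3 \cdot 7 \cdot \frac{1}{7} = \left(-3\right) 1 = -3$)
$A{\left(c \right)} = 4 + c^{2} - 22 c$ ($A{\left(c \right)} = \left(c^{2} - 22 c\right) + 4 = 4 + c^{2} - 22 c$)
$Q{\left(20,-16 \right)} \left(208 + A{\left(y \right)}\right) = 20 \left(208 + \left(4 + \left(-3\right)^{2} - -66\right)\right) = 20 \left(208 + \left(4 + 9 + 66\right)\right) = 20 \left(208 + 79\right) = 20 \cdot 287 = 5740$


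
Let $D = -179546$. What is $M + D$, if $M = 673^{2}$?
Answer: $273383$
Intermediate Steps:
$M = 452929$
$M + D = 452929 - 179546 = 273383$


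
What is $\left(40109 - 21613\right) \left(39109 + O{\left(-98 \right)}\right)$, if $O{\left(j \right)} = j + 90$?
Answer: $723212096$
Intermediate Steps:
$O{\left(j \right)} = 90 + j$
$\left(40109 - 21613\right) \left(39109 + O{\left(-98 \right)}\right) = \left(40109 - 21613\right) \left(39109 + \left(90 - 98\right)\right) = 18496 \left(39109 - 8\right) = 18496 \cdot 39101 = 723212096$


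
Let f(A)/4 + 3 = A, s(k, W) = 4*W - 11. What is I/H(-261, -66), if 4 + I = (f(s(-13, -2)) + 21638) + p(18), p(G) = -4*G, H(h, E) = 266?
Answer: 10737/133 ≈ 80.729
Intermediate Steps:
s(k, W) = -11 + 4*W
f(A) = -12 + 4*A
I = 21474 (I = -4 + (((-12 + 4*(-11 + 4*(-2))) + 21638) - 4*18) = -4 + (((-12 + 4*(-11 - 8)) + 21638) - 72) = -4 + (((-12 + 4*(-19)) + 21638) - 72) = -4 + (((-12 - 76) + 21638) - 72) = -4 + ((-88 + 21638) - 72) = -4 + (21550 - 72) = -4 + 21478 = 21474)
I/H(-261, -66) = 21474/266 = 21474*(1/266) = 10737/133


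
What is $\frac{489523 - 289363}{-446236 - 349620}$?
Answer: $- \frac{12510}{49741} \approx -0.2515$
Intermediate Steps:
$\frac{489523 - 289363}{-446236 - 349620} = \frac{200160}{-795856} = 200160 \left(- \frac{1}{795856}\right) = - \frac{12510}{49741}$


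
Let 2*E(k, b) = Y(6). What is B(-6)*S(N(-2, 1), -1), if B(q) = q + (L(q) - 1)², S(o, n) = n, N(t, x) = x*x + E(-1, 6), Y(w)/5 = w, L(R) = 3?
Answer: 2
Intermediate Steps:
Y(w) = 5*w
E(k, b) = 15 (E(k, b) = (5*6)/2 = (½)*30 = 15)
N(t, x) = 15 + x² (N(t, x) = x*x + 15 = x² + 15 = 15 + x²)
B(q) = 4 + q (B(q) = q + (3 - 1)² = q + 2² = q + 4 = 4 + q)
B(-6)*S(N(-2, 1), -1) = (4 - 6)*(-1) = -2*(-1) = 2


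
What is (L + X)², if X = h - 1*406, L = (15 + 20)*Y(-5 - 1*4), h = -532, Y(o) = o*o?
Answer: 3598609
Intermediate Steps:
Y(o) = o²
L = 2835 (L = (15 + 20)*(-5 - 1*4)² = 35*(-5 - 4)² = 35*(-9)² = 35*81 = 2835)
X = -938 (X = -532 - 1*406 = -532 - 406 = -938)
(L + X)² = (2835 - 938)² = 1897² = 3598609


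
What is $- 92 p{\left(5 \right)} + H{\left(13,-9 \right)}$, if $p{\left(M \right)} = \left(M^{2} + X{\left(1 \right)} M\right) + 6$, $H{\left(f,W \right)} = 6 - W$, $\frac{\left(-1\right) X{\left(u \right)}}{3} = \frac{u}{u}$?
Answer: $-1457$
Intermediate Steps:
$X{\left(u \right)} = -3$ ($X{\left(u \right)} = - 3 \frac{u}{u} = \left(-3\right) 1 = -3$)
$p{\left(M \right)} = 6 + M^{2} - 3 M$ ($p{\left(M \right)} = \left(M^{2} - 3 M\right) + 6 = 6 + M^{2} - 3 M$)
$- 92 p{\left(5 \right)} + H{\left(13,-9 \right)} = - 92 \left(6 + 5^{2} - 15\right) + \left(6 - -9\right) = - 92 \left(6 + 25 - 15\right) + \left(6 + 9\right) = \left(-92\right) 16 + 15 = -1472 + 15 = -1457$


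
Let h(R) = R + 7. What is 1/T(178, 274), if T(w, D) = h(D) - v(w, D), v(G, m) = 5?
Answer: 1/276 ≈ 0.0036232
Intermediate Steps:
h(R) = 7 + R
T(w, D) = 2 + D (T(w, D) = (7 + D) - 1*5 = (7 + D) - 5 = 2 + D)
1/T(178, 274) = 1/(2 + 274) = 1/276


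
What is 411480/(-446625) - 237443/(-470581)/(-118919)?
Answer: -511709941231991/555413142744575 ≈ -0.92131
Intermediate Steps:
411480/(-446625) - 237443/(-470581)/(-118919) = 411480*(-1/446625) - 237443*(-1/470581)*(-1/118919) = -9144/9925 + (237443/470581)*(-1/118919) = -9144/9925 - 237443/55961021939 = -511709941231991/555413142744575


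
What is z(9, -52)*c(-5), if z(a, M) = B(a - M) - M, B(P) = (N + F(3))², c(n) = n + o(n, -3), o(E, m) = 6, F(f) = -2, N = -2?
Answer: 68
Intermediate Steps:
c(n) = 6 + n (c(n) = n + 6 = 6 + n)
B(P) = 16 (B(P) = (-2 - 2)² = (-4)² = 16)
z(a, M) = 16 - M
z(9, -52)*c(-5) = (16 - 1*(-52))*(6 - 5) = (16 + 52)*1 = 68*1 = 68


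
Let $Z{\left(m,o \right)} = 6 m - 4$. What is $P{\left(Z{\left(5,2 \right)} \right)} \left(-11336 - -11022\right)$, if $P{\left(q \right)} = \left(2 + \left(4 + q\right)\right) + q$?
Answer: $-18212$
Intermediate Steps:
$Z{\left(m,o \right)} = -4 + 6 m$
$P{\left(q \right)} = 6 + 2 q$ ($P{\left(q \right)} = \left(6 + q\right) + q = 6 + 2 q$)
$P{\left(Z{\left(5,2 \right)} \right)} \left(-11336 - -11022\right) = \left(6 + 2 \left(-4 + 6 \cdot 5\right)\right) \left(-11336 - -11022\right) = \left(6 + 2 \left(-4 + 30\right)\right) \left(-11336 + 11022\right) = \left(6 + 2 \cdot 26\right) \left(-314\right) = \left(6 + 52\right) \left(-314\right) = 58 \left(-314\right) = -18212$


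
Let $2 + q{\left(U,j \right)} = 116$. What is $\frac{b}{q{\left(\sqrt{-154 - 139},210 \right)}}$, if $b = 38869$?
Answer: $\frac{38869}{114} \approx 340.96$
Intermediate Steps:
$q{\left(U,j \right)} = 114$ ($q{\left(U,j \right)} = -2 + 116 = 114$)
$\frac{b}{q{\left(\sqrt{-154 - 139},210 \right)}} = \frac{38869}{114}$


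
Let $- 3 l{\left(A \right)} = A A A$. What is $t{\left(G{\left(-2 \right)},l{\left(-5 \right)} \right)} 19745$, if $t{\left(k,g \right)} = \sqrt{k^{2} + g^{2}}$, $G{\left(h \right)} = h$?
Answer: $\frac{19745 \sqrt{15661}}{3} \approx 8.2366 \cdot 10^{5}$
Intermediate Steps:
$l{\left(A \right)} = - \frac{A^{3}}{3}$ ($l{\left(A \right)} = - \frac{A A A}{3} = - \frac{A A^{2}}{3} = - \frac{A^{3}}{3}$)
$t{\left(k,g \right)} = \sqrt{g^{2} + k^{2}}$
$t{\left(G{\left(-2 \right)},l{\left(-5 \right)} \right)} 19745 = \sqrt{\left(- \frac{\left(-5\right)^{3}}{3}\right)^{2} + \left(-2\right)^{2}} \cdot 19745 = \sqrt{\left(\left(- \frac{1}{3}\right) \left(-125\right)\right)^{2} + 4} \cdot 19745 = \sqrt{\left(\frac{125}{3}\right)^{2} + 4} \cdot 19745 = \sqrt{\frac{15625}{9} + 4} \cdot 19745 = \sqrt{\frac{15661}{9}} \cdot 19745 = \frac{\sqrt{15661}}{3} \cdot 19745 = \frac{19745 \sqrt{15661}}{3}$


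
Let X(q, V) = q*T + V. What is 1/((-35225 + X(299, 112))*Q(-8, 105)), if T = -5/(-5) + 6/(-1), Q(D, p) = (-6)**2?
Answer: -1/1317888 ≈ -7.5879e-7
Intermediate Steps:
Q(D, p) = 36
T = -5 (T = -5*(-1/5) + 6*(-1) = 1 - 6 = -5)
X(q, V) = V - 5*q (X(q, V) = q*(-5) + V = -5*q + V = V - 5*q)
1/((-35225 + X(299, 112))*Q(-8, 105)) = 1/((-35225 + (112 - 5*299))*36) = (1/36)/(-35225 + (112 - 1495)) = (1/36)/(-35225 - 1383) = (1/36)/(-36608) = -1/36608*1/36 = -1/1317888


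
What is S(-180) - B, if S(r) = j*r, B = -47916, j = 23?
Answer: 43776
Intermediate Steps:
S(r) = 23*r
S(-180) - B = 23*(-180) - 1*(-47916) = -4140 + 47916 = 43776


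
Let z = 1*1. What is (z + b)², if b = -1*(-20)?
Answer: 441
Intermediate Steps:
z = 1
b = 20
(z + b)² = (1 + 20)² = 21² = 441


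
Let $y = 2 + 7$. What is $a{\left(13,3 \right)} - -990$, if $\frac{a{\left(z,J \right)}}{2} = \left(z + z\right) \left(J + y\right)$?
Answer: $1614$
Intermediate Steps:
$y = 9$
$a{\left(z,J \right)} = 4 z \left(9 + J\right)$ ($a{\left(z,J \right)} = 2 \left(z + z\right) \left(J + 9\right) = 2 \cdot 2 z \left(9 + J\right) = 4 z \left(9 + J\right)$)
$a{\left(13,3 \right)} - -990 = 4 \cdot 13 \left(9 + 3\right) - -990 = 4 \cdot 13 \cdot 12 + 990 = 624 + 990 = 1614$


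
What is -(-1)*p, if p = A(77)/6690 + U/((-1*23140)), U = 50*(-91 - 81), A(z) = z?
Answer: 2965789/7740330 ≈ 0.38316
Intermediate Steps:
U = -8600 (U = 50*(-172) = -8600)
p = 2965789/7740330 (p = 77/6690 - 8600/((-1*23140)) = 77*(1/6690) - 8600/(-23140) = 77/6690 - 8600*(-1/23140) = 77/6690 + 430/1157 = 2965789/7740330 ≈ 0.38316)
-(-1)*p = -(-1)*2965789/7740330 = -1*(-2965789/7740330) = 2965789/7740330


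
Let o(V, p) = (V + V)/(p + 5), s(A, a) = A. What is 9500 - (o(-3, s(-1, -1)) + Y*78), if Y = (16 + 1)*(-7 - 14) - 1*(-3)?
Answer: 74227/2 ≈ 37114.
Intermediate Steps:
o(V, p) = 2*V/(5 + p) (o(V, p) = (2*V)/(5 + p) = 2*V/(5 + p))
Y = -354 (Y = 17*(-21) + 3 = -357 + 3 = -354)
9500 - (o(-3, s(-1, -1)) + Y*78) = 9500 - (2*(-3)/(5 - 1) - 354*78) = 9500 - (2*(-3)/4 - 27612) = 9500 - (2*(-3)*(¼) - 27612) = 9500 - (-3/2 - 27612) = 9500 - 1*(-55227/2) = 9500 + 55227/2 = 74227/2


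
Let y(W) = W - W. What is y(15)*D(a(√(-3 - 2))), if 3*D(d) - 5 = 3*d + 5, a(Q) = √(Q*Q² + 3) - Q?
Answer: 0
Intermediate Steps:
a(Q) = √(3 + Q³) - Q (a(Q) = √(Q³ + 3) - Q = √(3 + Q³) - Q)
D(d) = 10/3 + d (D(d) = 5/3 + (3*d + 5)/3 = 5/3 + (5 + 3*d)/3 = 5/3 + (5/3 + d) = 10/3 + d)
y(W) = 0
y(15)*D(a(√(-3 - 2))) = 0*(10/3 + (√(3 + (√(-3 - 2))³) - √(-3 - 2))) = 0*(10/3 + (√(3 + (√(-5))³) - √(-5))) = 0*(10/3 + (√(3 + (I*√5)³) - I*√5)) = 0*(10/3 + (√(3 - 5*I*√5) - I*√5)) = 0*(10/3 + √(3 - 5*I*√5) - I*√5) = 0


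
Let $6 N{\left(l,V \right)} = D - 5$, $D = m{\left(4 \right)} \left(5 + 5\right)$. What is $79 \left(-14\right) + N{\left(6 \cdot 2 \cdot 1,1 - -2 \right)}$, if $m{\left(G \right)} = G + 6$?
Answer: $- \frac{6541}{6} \approx -1090.2$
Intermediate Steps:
$m{\left(G \right)} = 6 + G$
$D = 100$ ($D = \left(6 + 4\right) \left(5 + 5\right) = 10 \cdot 10 = 100$)
$N{\left(l,V \right)} = \frac{95}{6}$ ($N{\left(l,V \right)} = \frac{100 - 5}{6} = \frac{1}{6} \cdot 95 = \frac{95}{6}$)
$79 \left(-14\right) + N{\left(6 \cdot 2 \cdot 1,1 - -2 \right)} = 79 \left(-14\right) + \frac{95}{6} = -1106 + \frac{95}{6} = - \frac{6541}{6}$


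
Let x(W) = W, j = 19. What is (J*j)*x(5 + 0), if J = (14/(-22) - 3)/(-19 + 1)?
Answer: 1900/99 ≈ 19.192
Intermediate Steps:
J = 20/99 (J = (14*(-1/22) - 3)/(-18) = (-7/11 - 3)*(-1/18) = -40/11*(-1/18) = 20/99 ≈ 0.20202)
(J*j)*x(5 + 0) = ((20/99)*19)*(5 + 0) = (380/99)*5 = 1900/99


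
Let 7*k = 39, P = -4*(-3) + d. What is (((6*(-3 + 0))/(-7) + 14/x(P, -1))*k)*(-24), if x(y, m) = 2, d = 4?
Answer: -62712/49 ≈ -1279.8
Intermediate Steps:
P = 16 (P = -4*(-3) + 4 = 12 + 4 = 16)
k = 39/7 (k = (1/7)*39 = 39/7 ≈ 5.5714)
(((6*(-3 + 0))/(-7) + 14/x(P, -1))*k)*(-24) = (((6*(-3 + 0))/(-7) + 14/2)*(39/7))*(-24) = (((6*(-3))*(-1/7) + 14*(1/2))*(39/7))*(-24) = ((-18*(-1/7) + 7)*(39/7))*(-24) = ((18/7 + 7)*(39/7))*(-24) = ((67/7)*(39/7))*(-24) = (2613/49)*(-24) = -62712/49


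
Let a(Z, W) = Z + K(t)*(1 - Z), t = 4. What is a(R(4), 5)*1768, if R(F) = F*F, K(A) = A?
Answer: -77792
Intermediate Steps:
R(F) = F**2
a(Z, W) = 4 - 3*Z (a(Z, W) = Z + 4*(1 - Z) = Z + (4 - 4*Z) = 4 - 3*Z)
a(R(4), 5)*1768 = (4 - 3*4**2)*1768 = (4 - 3*16)*1768 = (4 - 48)*1768 = -44*1768 = -77792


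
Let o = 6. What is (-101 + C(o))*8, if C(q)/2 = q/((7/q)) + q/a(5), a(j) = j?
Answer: -24728/35 ≈ -706.51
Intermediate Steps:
C(q) = 2*q/5 + 2*q²/7 (C(q) = 2*(q/((7/q)) + q/5) = 2*(q*(q/7) + q*(⅕)) = 2*(q²/7 + q/5) = 2*(q/5 + q²/7) = 2*q/5 + 2*q²/7)
(-101 + C(o))*8 = (-101 + (2/35)*6*(7 + 5*6))*8 = (-101 + (2/35)*6*(7 + 30))*8 = (-101 + (2/35)*6*37)*8 = (-101 + 444/35)*8 = -3091/35*8 = -24728/35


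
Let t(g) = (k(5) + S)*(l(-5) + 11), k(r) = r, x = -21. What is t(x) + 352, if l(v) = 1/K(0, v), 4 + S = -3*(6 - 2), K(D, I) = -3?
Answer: 704/3 ≈ 234.67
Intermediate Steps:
S = -16 (S = -4 - 3*(6 - 2) = -4 - 3*4 = -4 - 12 = -16)
l(v) = -⅓ (l(v) = 1/(-3) = -⅓)
t(g) = -352/3 (t(g) = (5 - 16)*(-⅓ + 11) = -11*32/3 = -352/3)
t(x) + 352 = -352/3 + 352 = 704/3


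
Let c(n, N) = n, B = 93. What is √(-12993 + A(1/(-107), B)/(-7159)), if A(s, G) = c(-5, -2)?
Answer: I*√665907858238/7159 ≈ 113.99*I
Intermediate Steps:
A(s, G) = -5
√(-12993 + A(1/(-107), B)/(-7159)) = √(-12993 - 5/(-7159)) = √(-12993 - 5*(-1/7159)) = √(-12993 + 5/7159) = √(-93016882/7159) = I*√665907858238/7159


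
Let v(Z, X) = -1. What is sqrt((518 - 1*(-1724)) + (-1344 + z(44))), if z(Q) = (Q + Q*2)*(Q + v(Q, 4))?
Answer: sqrt(6574) ≈ 81.080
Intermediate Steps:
z(Q) = 3*Q*(-1 + Q) (z(Q) = (Q + Q*2)*(Q - 1) = (Q + 2*Q)*(-1 + Q) = (3*Q)*(-1 + Q) = 3*Q*(-1 + Q))
sqrt((518 - 1*(-1724)) + (-1344 + z(44))) = sqrt((518 - 1*(-1724)) + (-1344 + 3*44*(-1 + 44))) = sqrt((518 + 1724) + (-1344 + 3*44*43)) = sqrt(2242 + (-1344 + 5676)) = sqrt(2242 + 4332) = sqrt(6574)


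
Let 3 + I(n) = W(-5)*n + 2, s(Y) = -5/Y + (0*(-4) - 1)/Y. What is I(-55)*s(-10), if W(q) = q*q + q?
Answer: -3303/5 ≈ -660.60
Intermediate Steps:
W(q) = q + q**2 (W(q) = q**2 + q = q + q**2)
s(Y) = -6/Y (s(Y) = -5/Y + (0 - 1)/Y = -5/Y - 1/Y = -6/Y)
I(n) = -1 + 20*n (I(n) = -3 + ((-5*(1 - 5))*n + 2) = -3 + ((-5*(-4))*n + 2) = -3 + (20*n + 2) = -3 + (2 + 20*n) = -1 + 20*n)
I(-55)*s(-10) = (-1 + 20*(-55))*(-6/(-10)) = (-1 - 1100)*(-6*(-1/10)) = -1101*3/5 = -3303/5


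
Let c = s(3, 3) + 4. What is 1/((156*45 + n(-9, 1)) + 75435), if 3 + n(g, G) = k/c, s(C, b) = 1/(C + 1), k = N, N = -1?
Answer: 17/1401680 ≈ 1.2128e-5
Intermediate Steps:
k = -1
s(C, b) = 1/(1 + C)
c = 17/4 (c = 1/(1 + 3) + 4 = 1/4 + 4 = ¼ + 4 = 17/4 ≈ 4.2500)
n(g, G) = -55/17 (n(g, G) = -3 - 1/17/4 = -3 - 1*4/17 = -3 - 4/17 = -55/17)
1/((156*45 + n(-9, 1)) + 75435) = 1/((156*45 - 55/17) + 75435) = 1/((7020 - 55/17) + 75435) = 1/(119285/17 + 75435) = 1/(1401680/17) = 17/1401680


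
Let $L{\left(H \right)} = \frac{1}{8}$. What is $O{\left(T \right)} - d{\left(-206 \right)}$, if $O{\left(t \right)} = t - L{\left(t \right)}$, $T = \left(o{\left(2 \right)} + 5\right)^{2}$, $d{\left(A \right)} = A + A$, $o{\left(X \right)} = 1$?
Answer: $\frac{3583}{8} \approx 447.88$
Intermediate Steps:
$d{\left(A \right)} = 2 A$
$T = 36$ ($T = \left(1 + 5\right)^{2} = 6^{2} = 36$)
$L{\left(H \right)} = \frac{1}{8}$
$O{\left(t \right)} = - \frac{1}{8} + t$ ($O{\left(t \right)} = t - \frac{1}{8} = - \frac{1}{8} + t$)
$O{\left(T \right)} - d{\left(-206 \right)} = \left(- \frac{1}{8} + 36\right) - 2 \left(-206\right) = \frac{287}{8} - -412 = \frac{287}{8} + 412 = \frac{3583}{8}$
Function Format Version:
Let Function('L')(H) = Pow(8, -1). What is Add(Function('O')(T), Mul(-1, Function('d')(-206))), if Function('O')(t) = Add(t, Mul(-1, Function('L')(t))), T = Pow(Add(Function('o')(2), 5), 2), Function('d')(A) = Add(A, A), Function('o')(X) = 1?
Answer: Rational(3583, 8) ≈ 447.88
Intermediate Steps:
Function('d')(A) = Mul(2, A)
T = 36 (T = Pow(Add(1, 5), 2) = Pow(6, 2) = 36)
Function('L')(H) = Rational(1, 8)
Function('O')(t) = Add(Rational(-1, 8), t) (Function('O')(t) = Add(t, Mul(-1, Rational(1, 8))) = Add(t, Rational(-1, 8)) = Add(Rational(-1, 8), t))
Add(Function('O')(T), Mul(-1, Function('d')(-206))) = Add(Add(Rational(-1, 8), 36), Mul(-1, Mul(2, -206))) = Add(Rational(287, 8), Mul(-1, -412)) = Add(Rational(287, 8), 412) = Rational(3583, 8)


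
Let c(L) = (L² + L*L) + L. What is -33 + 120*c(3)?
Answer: 2487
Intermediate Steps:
c(L) = L + 2*L² (c(L) = (L² + L²) + L = 2*L² + L = L + 2*L²)
-33 + 120*c(3) = -33 + 120*(3*(1 + 2*3)) = -33 + 120*(3*(1 + 6)) = -33 + 120*(3*7) = -33 + 120*21 = -33 + 2520 = 2487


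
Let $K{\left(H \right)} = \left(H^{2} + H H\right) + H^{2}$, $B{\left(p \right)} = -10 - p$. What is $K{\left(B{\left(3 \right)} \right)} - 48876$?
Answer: $-48369$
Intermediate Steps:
$K{\left(H \right)} = 3 H^{2}$ ($K{\left(H \right)} = \left(H^{2} + H^{2}\right) + H^{2} = 2 H^{2} + H^{2} = 3 H^{2}$)
$K{\left(B{\left(3 \right)} \right)} - 48876 = 3 \left(-10 - 3\right)^{2} - 48876 = 3 \left(-13\right)^{2} - 48876 = 3 \cdot 169 - 48876 = 507 - 48876 = -48369$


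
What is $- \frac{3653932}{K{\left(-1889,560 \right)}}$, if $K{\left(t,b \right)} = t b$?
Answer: $\frac{913483}{264460} \approx 3.4541$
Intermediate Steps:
$K{\left(t,b \right)} = b t$
$- \frac{3653932}{K{\left(-1889,560 \right)}} = - \frac{3653932}{560 \left(-1889\right)} = - \frac{3653932}{-1057840} = \left(-3653932\right) \left(- \frac{1}{1057840}\right) = \frac{913483}{264460}$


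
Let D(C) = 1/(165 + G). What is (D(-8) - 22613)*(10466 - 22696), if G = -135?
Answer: 829669747/3 ≈ 2.7656e+8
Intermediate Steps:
D(C) = 1/30 (D(C) = 1/(165 - 135) = 1/30)
(D(-8) - 22613)*(10466 - 22696) = (1/30 - 22613)*(10466 - 22696) = -678389/30*(-12230) = 829669747/3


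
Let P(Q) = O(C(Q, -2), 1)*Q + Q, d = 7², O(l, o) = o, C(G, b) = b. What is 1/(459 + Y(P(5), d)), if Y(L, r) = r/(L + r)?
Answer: 59/27130 ≈ 0.0021747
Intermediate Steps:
d = 49
P(Q) = 2*Q (P(Q) = 1*Q + Q = Q + Q = 2*Q)
Y(L, r) = r/(L + r)
1/(459 + Y(P(5), d)) = 1/(459 + 49/(2*5 + 49)) = 1/(459 + 49/(10 + 49)) = 1/(459 + 49/59) = 1/(27130/59) = 1*(59/27130) = 59/27130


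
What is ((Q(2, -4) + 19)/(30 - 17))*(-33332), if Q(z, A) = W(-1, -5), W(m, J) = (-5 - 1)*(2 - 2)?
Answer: -48716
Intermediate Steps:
W(m, J) = 0 (W(m, J) = -6*0 = 0)
Q(z, A) = 0
((Q(2, -4) + 19)/(30 - 17))*(-33332) = ((0 + 19)/(30 - 17))*(-33332) = (19/13)*(-33332) = -48716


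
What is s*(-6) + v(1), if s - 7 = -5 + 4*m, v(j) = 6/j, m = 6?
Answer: -150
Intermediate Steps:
s = 26 (s = 7 + (-5 + 4*6) = 7 + (-5 + 24) = 7 + 19 = 26)
s*(-6) + v(1) = 26*(-6) + 6/1 = -156 + 6*1 = -156 + 6 = -150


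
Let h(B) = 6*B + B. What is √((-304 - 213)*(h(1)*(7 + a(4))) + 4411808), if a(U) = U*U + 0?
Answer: √4328571 ≈ 2080.5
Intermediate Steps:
h(B) = 7*B
a(U) = U² (a(U) = U² + 0 = U²)
√((-304 - 213)*(h(1)*(7 + a(4))) + 4411808) = √((-304 - 213)*((7*1)*(7 + 4²)) + 4411808) = √(-3619*(7 + 16) + 4411808) = √(-3619*23 + 4411808) = √(-517*161 + 4411808) = √(-83237 + 4411808) = √4328571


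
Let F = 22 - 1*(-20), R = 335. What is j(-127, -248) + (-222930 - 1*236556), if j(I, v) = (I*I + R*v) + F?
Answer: -526395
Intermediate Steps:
F = 42 (F = 22 + 20 = 42)
j(I, v) = 42 + I² + 335*v (j(I, v) = (I*I + 335*v) + 42 = (I² + 335*v) + 42 = 42 + I² + 335*v)
j(-127, -248) + (-222930 - 1*236556) = (42 + (-127)² + 335*(-248)) + (-222930 - 1*236556) = (42 + 16129 - 83080) + (-222930 - 236556) = -66909 - 459486 = -526395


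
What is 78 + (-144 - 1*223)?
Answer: -289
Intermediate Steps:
78 + (-144 - 1*223) = 78 + (-144 - 223) = 78 - 367 = -289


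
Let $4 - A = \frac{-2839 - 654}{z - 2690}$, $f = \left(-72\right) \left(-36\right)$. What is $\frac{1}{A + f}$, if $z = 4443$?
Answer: $\frac{1753}{4554281} \approx 0.00038491$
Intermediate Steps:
$f = 2592$
$A = \frac{10505}{1753}$ ($A = 4 - \frac{-2839 - 654}{4443 - 2690} = 4 - - \frac{3493}{1753} = 4 + \frac{3493}{1753} = \frac{10505}{1753} \approx 5.9926$)
$\frac{1}{A + f} = \frac{1}{\frac{10505}{1753} + 2592} = \frac{1}{\frac{4554281}{1753}} = \frac{1753}{4554281}$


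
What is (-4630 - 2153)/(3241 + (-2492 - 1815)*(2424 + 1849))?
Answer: 6783/18400570 ≈ 0.00036863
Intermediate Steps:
(-4630 - 2153)/(3241 + (-2492 - 1815)*(2424 + 1849)) = -6783/(3241 - 4307*4273) = -6783/(3241 - 18403811) = -6783/(-18400570) = -6783*(-1/18400570) = 6783/18400570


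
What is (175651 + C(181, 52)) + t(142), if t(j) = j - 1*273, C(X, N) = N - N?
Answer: 175520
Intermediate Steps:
C(X, N) = 0
t(j) = -273 + j (t(j) = j - 273 = -273 + j)
(175651 + C(181, 52)) + t(142) = (175651 + 0) + (-273 + 142) = 175651 - 131 = 175520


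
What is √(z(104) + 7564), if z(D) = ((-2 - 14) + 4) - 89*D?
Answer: 2*I*√426 ≈ 41.28*I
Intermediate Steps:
z(D) = -12 - 89*D (z(D) = (-16 + 4) - 89*D = -12 - 89*D)
√(z(104) + 7564) = √((-12 - 89*104) + 7564) = √((-12 - 9256) + 7564) = √(-9268 + 7564) = √(-1704) = 2*I*√426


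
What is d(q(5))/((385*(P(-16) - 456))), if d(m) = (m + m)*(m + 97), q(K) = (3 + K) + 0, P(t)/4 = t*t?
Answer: 6/781 ≈ 0.0076825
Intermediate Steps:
P(t) = 4*t² (P(t) = 4*(t*t) = 4*t²)
q(K) = 3 + K
d(m) = 2*m*(97 + m) (d(m) = (2*m)*(97 + m) = 2*m*(97 + m))
d(q(5))/((385*(P(-16) - 456))) = (2*(3 + 5)*(97 + (3 + 5)))/((385*(4*(-16)² - 456))) = (2*8*(97 + 8))/((385*(4*256 - 456))) = (2*8*105)/((385*(1024 - 456))) = 1680/((385*568)) = 1680/218680 = 1680*(1/218680) = 6/781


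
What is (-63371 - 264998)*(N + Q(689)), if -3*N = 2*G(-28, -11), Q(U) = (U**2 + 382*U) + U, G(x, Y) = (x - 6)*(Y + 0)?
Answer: -727362291044/3 ≈ -2.4245e+11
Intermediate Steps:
G(x, Y) = Y*(-6 + x) (G(x, Y) = (-6 + x)*Y = Y*(-6 + x))
Q(U) = U**2 + 383*U
N = -748/3 (N = -2*(-11*(-6 - 28))/3 = -2*(-11*(-34))/3 = -2*374/3 = -1/3*748 = -748/3 ≈ -249.33)
(-63371 - 264998)*(N + Q(689)) = (-63371 - 264998)*(-748/3 + 689*(383 + 689)) = -328369*(-748/3 + 689*1072) = -328369*(-748/3 + 738608) = -328369*2215076/3 = -727362291044/3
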